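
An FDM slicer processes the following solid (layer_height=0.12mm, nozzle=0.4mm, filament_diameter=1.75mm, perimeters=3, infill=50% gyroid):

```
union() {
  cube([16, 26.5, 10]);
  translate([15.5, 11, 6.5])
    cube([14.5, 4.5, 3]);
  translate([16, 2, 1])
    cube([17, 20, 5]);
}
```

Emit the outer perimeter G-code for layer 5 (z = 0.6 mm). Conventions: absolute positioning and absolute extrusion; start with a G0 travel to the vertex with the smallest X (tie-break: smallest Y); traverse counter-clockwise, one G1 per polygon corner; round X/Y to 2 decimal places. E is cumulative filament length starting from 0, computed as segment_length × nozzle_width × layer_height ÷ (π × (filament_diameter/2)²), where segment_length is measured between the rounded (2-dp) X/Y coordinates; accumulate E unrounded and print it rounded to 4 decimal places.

At z = 0.6 mm: the cube is present — its section is the full 16×26.5 rectangle; the cube at (15.5, 11) does not reach this height (z outside [6.5, 9.5]); the cube at (16, 2) is absent (z outside [1, 6]); Merging all regions: only the 16×26.5 cube is present, so the union is just that shape — 1 connected region. The outline is a single polygon with 4 vertices. Extrusion per mm of travel: 0.4 × 0.12 / (π × 0.875²) = 0.019956. Accumulating E over each segment gives final E = 1.6963.

G0 X0.00 Y0.00 Z0.60
G1 X16.00 Y0.00 E0.3193
G1 X16.00 Y26.50 E0.8481
G1 X0.00 Y26.50 E1.1674
G1 X0.00 Y0.00 E1.6963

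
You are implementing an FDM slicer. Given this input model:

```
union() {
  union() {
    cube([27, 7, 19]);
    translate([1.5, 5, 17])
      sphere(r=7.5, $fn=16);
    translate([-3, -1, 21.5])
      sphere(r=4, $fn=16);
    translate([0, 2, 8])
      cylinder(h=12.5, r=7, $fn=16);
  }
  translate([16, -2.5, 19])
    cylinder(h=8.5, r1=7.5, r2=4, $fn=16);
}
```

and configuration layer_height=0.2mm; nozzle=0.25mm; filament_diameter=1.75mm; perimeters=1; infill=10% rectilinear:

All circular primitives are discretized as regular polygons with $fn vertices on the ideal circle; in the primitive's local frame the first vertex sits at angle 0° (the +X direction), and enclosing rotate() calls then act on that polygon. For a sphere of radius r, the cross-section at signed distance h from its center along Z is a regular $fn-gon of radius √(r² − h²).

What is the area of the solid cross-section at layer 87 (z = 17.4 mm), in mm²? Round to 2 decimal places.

338.96 mm²

At z = 17.4 mm: the cube is present — its section is the full 27×7 rectangle (area 189.00 mm²); the r=7.5 sphere at (1.5, 5) contributes a regular 16-gon of circumradius √(7.5²−0.4²) = 7.489 (area = (16/2)·7.489²·sin(360°/16) = 171.72 mm²); the sphere at (-3, -1) is absent (|z−center|=4.100 > r=4); the r=7 cylinder at (0, 2) contributes a regular 16-gon of circumradius 7 (area = (16/2)·7.000²·sin(360°/16) = 150.01 mm²); Merging all regions: the regions partially overlap — summed areas 510.73 mm² minus the doubly-counted overlap 171.77 mm² gives 338.96 mm² — area = 338.96 mm²; the cone at (16, -2.5) is not intersected at this z (z outside [19, 27.5]); Taking the union: only that combined region is present, so the union is just that shape — area = 338.96 mm². Overall, the cross-section is a single solid region. Net area = 338.96 mm².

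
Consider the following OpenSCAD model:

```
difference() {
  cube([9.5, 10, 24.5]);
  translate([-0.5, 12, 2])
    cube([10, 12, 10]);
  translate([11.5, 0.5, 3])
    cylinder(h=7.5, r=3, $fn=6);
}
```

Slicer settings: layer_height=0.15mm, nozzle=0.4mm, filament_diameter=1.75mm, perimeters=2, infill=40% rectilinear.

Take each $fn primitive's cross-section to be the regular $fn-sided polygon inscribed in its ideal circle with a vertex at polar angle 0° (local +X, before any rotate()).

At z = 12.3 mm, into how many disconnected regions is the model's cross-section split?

1

At z = 12.3 mm: the cube is present — its section is the full 9.5×10 rectangle; the cube at (-0.5, 12) does not reach this height (z outside [2, 12]); the cylinder at (11.5, 0.5) is not intersected at this z (z outside [3, 10.5]); After the difference (first − rest): none of the subtracted shapes is present at this height, so the 9.5×10 cube is unchanged — 1 connected region. The result has 1 disconnected region.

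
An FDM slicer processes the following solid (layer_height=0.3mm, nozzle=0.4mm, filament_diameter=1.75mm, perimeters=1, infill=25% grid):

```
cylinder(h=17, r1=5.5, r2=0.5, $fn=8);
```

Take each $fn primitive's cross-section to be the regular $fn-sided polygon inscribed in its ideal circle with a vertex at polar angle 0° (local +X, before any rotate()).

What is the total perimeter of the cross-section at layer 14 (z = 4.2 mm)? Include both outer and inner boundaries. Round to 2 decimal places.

At z = 4.2 mm: the cone contributes a regular 8-gon of circumradius 4.265 (interpolated between r1=5.5 and r2=0.5 at t=0.247) (perimeter = 2·8·4.265·sin(180°/8) = 26.11 mm). Overall, the cross-section is a single solid region. Total boundary length (outer) = 26.11 mm.

26.11 mm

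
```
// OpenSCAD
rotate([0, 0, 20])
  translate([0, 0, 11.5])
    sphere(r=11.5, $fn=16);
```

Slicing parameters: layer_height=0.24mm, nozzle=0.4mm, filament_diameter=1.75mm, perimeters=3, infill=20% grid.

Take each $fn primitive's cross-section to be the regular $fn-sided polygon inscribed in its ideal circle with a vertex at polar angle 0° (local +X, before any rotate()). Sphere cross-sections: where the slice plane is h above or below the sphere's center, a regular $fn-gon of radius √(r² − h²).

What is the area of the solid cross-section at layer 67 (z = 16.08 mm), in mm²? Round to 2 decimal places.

At z = 16.08 mm: the r=11.5 sphere contributes a regular 16-gon of circumradius √(11.5²−4.58²) = 10.549 (area = (16/2)·10.549²·sin(360°/16) = 340.66 mm²); (whole slice rotated 20° about Z — lengths, areas and connectivity unchanged). Overall, the cross-section is a single solid region. Net area = 340.66 mm².

340.66 mm²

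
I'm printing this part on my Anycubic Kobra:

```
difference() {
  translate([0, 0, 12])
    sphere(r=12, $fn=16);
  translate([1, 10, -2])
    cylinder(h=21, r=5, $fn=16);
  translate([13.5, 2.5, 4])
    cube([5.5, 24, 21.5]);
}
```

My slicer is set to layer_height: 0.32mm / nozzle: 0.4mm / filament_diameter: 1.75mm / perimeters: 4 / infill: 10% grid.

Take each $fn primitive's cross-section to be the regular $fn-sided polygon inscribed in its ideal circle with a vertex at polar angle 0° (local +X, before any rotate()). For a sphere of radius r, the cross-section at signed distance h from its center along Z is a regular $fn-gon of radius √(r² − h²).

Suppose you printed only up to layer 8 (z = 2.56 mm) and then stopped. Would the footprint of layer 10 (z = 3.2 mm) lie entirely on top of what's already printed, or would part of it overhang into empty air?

Compare the two slices. At z = 2.56: the r=12 sphere contributes a regular 16-gon of circumradius √(12²−9.44²) = 7.409 (area = (16/2)·7.409²·sin(360°/16) = 168.03 mm²); the r=5 cylinder at (1, 10) contributes a regular 16-gon of circumradius 5 (area = (16/2)·5.000²·sin(360°/16) = 76.54 mm²); the cube at (13.5, 2.5) is absent (z outside [4, 25.5]); Taking the first minus the rest: starting from the r=12 sphere (168.03 mm²), the r=5 cylinder at (1, 10) partially overlaps it — only the 10.22 mm² overlap (of its 76.54 mm²) is removed, clipping the outline — area = 157.82 mm². At z = 3.2: the sphere: section is a regular 16-gon, circumradius = √(r²−h²) = √(12²−8.8²) = 8.158 (area = (16/2)·8.158²·sin(360°/16) = 203.77 mm²); the r=5 cylinder at (1, 10) contributes a regular 16-gon of circumradius 5 (area = (16/2)·5.000²·sin(360°/16) = 76.54 mm²); the cube at (13.5, 2.5) is not intersected at this z (z outside [4, 25.5]); Subtracting the remaining from the first: starting from the r=12 sphere (203.77 mm²), the r=5 cylinder at (1, 10) partially overlaps it — only the 15.88 mm² overlap (of its 76.54 mm²) is removed, clipping the outline — area = 187.89 mm². Checking containment: at z = 3.2 the cross-section extends beyond the z = 2.56 cross-section by about 30.08 mm².

part overhangs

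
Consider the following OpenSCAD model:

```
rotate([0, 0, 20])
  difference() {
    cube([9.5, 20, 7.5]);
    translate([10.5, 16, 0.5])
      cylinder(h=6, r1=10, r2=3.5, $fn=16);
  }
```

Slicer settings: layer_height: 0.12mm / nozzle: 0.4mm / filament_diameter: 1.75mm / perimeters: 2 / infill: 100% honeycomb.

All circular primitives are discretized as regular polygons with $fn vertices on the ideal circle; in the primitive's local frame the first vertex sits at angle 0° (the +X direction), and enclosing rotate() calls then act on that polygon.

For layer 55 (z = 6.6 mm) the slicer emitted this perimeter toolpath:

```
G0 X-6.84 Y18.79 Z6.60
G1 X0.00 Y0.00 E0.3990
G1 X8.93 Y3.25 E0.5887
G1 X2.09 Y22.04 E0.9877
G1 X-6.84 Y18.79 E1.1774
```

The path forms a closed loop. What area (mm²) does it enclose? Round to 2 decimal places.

190.02 mm²

Apply the shoelace formula to the sequence of (X, Y) vertices; enclosed area = 190.02 mm².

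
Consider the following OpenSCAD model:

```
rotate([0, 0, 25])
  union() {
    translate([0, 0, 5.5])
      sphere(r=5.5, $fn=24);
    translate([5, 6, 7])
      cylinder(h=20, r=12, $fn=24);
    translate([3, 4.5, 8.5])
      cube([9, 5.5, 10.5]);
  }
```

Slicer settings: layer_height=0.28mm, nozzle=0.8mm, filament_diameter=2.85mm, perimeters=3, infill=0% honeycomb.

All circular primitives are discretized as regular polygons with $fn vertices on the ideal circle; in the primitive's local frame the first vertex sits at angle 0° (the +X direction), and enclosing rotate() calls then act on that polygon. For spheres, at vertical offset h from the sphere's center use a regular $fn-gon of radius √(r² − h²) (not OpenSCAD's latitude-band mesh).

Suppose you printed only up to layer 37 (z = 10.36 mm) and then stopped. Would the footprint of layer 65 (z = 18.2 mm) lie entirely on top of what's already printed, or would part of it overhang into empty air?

entirely on top

Compare the two slices. At z = 10.36: the r=5.5 sphere slices to a regular 24-gon of circumradius 2.575 (√(r²−h²) with h=4.86 from center) (area = (24/2)·2.575²·sin(360°/24) = 20.59 mm²); the r=12 cylinder at (5, 6) gives a regular 24-gon of circumradius 12 (constant along its height) (area = (24/2)·12.000²·sin(360°/24) = 447.24 mm²); the 9×5.5 cube at (3, 4.5) contributes its full rectangle (area 49.50 mm²); Taking the union: the regions partially overlap — summed areas 517.33 mm² minus the doubly-counted overlap 70.09 mm² gives 447.24 mm² — area = 447.24 mm²; (rotated 25° about Z; rotation is an isometry so areas/perimeters/island counts are preserved). At z = 18.2: the sphere is absent (|z−center|=12.700 > r=5.5); the r=12 cylinder at (5, 6) contributes a regular 24-gon of circumradius 12 (area = (24/2)·12.000²·sin(360°/24) = 447.24 mm²); the 9×5.5 cube at (3, 4.5) contributes its full rectangle (area 49.50 mm²); Taking the union: the 9×5.5 cube at (3, 4.5) lies entirely inside the r=12 cylinder at (5, 6), so the union is just the r=12 cylinder at (5, 6) — area = 447.24 mm²; (rotated 25° about Z; rotation is an isometry so areas/perimeters/island counts are preserved). Checking containment: the cross-section at z = 18.2 is a subset of the cross-section at z = 10.36.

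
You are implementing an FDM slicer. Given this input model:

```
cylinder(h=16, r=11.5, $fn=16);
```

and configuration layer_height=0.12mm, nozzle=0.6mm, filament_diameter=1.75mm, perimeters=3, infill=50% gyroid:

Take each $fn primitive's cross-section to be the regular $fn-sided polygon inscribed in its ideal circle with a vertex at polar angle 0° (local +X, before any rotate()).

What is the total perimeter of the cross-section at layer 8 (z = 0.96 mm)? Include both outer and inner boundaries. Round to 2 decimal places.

At z = 0.96 mm: the r=11.5 cylinder contributes a regular 16-gon of circumradius 11.5 (perimeter = 2·16·11.500·sin(180°/16) = 71.79 mm). Overall, the cross-section is a single solid region. Total boundary length (outer) = 71.79 mm.

71.79 mm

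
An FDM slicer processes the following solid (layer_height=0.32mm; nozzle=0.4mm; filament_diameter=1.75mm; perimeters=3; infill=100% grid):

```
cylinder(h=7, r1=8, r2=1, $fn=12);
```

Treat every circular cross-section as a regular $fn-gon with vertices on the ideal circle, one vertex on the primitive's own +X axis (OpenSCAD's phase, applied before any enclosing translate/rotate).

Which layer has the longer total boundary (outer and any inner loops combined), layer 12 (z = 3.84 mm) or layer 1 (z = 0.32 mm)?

layer 1 (z = 0.32 mm)

Layer 12 (z = 3.84): the cone: at t=0.549 of its height the radius interpolates to r₁+(r₂−r₁)t = 4.160, giving a regular 12-gon of that circumradius (perimeter = 2·12·4.160·sin(180°/12) = 25.84 mm). So its perimeter = 25.84 mm. Layer 1 (z = 0.32): the cone contributes a regular 12-gon of circumradius 7.680 (interpolated between r1=8 and r2=1 at t=0.046) (perimeter = 2·12·7.680·sin(180°/12) = 47.71 mm). So its perimeter = 47.71 mm. Layer 1 is larger (47.71 vs 25.84 mm).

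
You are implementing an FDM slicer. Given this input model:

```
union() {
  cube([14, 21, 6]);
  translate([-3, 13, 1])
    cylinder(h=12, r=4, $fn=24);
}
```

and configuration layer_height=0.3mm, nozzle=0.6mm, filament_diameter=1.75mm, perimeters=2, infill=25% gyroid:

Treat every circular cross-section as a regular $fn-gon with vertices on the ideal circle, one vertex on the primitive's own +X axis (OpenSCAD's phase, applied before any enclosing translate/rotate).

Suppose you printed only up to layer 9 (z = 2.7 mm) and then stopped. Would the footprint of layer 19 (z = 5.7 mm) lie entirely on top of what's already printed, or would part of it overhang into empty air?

entirely on top

Compare the two slices. At z = 2.7: the cube (footprint 14×21) is included at this height (area 294.00 mm²); the r=4 cylinder at (-3, 13) contributes a regular 24-gon of circumradius 4 (area = (24/2)·4.000²·sin(360°/24) = 49.69 mm²); Taking the union: the regions partially overlap — summed areas 343.69 mm² minus the doubly-counted overlap 3.49 mm² gives 340.20 mm² — area = 340.20 mm². At z = 5.7: the 14×21 cube contributes its full rectangle (area 294.00 mm²); the r=4 cylinder at (-3, 13) contributes a regular 24-gon of circumradius 4 (area = (24/2)·4.000²·sin(360°/24) = 49.69 mm²); Merging all regions: the regions partially overlap — summed areas 343.69 mm² minus the doubly-counted overlap 3.49 mm² gives 340.20 mm² — area = 340.20 mm². Checking containment: the cross-section at z = 5.7 is a subset of the cross-section at z = 2.7.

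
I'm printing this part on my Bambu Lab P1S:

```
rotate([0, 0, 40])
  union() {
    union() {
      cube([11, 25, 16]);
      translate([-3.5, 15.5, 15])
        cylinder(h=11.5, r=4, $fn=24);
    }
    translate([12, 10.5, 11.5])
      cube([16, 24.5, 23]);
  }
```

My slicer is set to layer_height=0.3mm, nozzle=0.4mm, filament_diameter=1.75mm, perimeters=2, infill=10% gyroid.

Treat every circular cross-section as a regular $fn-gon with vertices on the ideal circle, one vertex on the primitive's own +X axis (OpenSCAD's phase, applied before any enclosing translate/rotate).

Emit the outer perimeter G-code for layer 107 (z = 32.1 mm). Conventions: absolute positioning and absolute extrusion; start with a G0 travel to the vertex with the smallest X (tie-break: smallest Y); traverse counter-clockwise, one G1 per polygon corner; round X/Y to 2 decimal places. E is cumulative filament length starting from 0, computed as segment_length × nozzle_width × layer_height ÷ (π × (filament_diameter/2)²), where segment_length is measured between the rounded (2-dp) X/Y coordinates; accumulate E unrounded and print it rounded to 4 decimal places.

At z = 32.1 mm: the cube is absent (z outside [0, 16]); the cylinder at (-3.5, 15.5) does not reach this height (z outside [15, 26.5]); Combining (union): nothing is present at this height; the cube at (12, 10.5) is present — its section is the full 16×24.5 rectangle; Taking the union: only the 16×24.5 cube at (12, 10.5) is present, so the union is just that shape — 1 connected region; (whole slice rotated 40° about Z — lengths, areas and connectivity unchanged). The outline is a single polygon with 4 vertices. Extrusion per mm of travel: 0.4 × 0.3 / (π × 0.875²) = 0.049890. Accumulating E over each segment gives final E = 4.0413.

G0 X-13.31 Y34.53 Z32.10
G1 X2.44 Y15.76 E1.2224
G1 X14.70 Y26.04 E2.0207
G1 X-1.05 Y44.81 E3.2431
G1 X-13.31 Y34.53 E4.0413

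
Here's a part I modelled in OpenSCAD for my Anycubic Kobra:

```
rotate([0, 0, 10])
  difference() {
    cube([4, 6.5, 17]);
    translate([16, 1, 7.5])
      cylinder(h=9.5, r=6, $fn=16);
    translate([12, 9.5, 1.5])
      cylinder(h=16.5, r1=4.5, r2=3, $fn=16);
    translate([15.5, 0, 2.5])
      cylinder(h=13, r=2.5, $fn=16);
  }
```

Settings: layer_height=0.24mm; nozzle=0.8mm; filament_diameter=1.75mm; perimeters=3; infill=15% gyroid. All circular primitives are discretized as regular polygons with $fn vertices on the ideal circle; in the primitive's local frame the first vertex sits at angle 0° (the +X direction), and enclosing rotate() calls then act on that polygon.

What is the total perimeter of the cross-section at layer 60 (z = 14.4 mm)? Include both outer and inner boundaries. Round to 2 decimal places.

At z = 14.4 mm: the cube is present — its section is the full 4×6.5 rectangle (perimeter 21.00 mm); the r=6 cylinder at (16, 1) gives a regular 16-gon of circumradius 6 (constant along its height) (perimeter = 2·16·6.000·sin(180°/16) = 37.46 mm); the cone at (12, 9.5) contributes a regular 16-gon of circumradius 3.327 (interpolated between r1=4.5 and r2=3 at t=0.782) (perimeter = 2·16·3.327·sin(180°/16) = 20.77 mm); the r=2.5 cylinder at (15.5, 0) contributes a regular 16-gon of circumradius 2.5 (perimeter = 2·16·2.500·sin(180°/16) = 15.61 mm); Taking the first minus the rest: starting from the 4×6.5 cube, the r=6 cylinder at (16, 1) misses the remaining region (no effect); the cone at (12, 9.5) misses the remaining region (no effect); the r=2.5 cylinder at (15.5, 0) misses the remaining region (no effect) — boundary = 21.00 mm; (whole slice rotated 10° about Z — lengths, areas and connectivity unchanged). Overall, the cross-section is a single solid region. Total boundary length (outer) = 21.00 mm.

21.00 mm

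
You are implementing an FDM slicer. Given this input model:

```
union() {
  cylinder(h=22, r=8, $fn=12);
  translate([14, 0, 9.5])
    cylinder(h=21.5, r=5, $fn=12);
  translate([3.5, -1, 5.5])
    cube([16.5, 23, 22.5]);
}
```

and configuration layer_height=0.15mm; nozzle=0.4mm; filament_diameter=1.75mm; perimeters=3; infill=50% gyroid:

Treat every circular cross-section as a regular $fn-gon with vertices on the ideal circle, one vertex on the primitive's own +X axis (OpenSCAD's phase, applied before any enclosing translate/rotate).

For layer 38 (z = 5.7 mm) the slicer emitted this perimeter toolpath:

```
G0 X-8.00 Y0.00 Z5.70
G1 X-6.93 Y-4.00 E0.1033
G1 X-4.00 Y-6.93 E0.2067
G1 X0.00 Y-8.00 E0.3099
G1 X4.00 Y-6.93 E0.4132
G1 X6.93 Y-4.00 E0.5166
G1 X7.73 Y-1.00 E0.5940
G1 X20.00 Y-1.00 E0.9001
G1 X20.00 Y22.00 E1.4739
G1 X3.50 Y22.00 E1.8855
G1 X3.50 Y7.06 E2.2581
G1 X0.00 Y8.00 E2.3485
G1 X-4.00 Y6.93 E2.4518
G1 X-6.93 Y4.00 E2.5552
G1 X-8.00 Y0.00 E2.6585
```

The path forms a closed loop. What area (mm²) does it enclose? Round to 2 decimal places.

545.52 mm²

Apply the shoelace formula to the sequence of (X, Y) vertices; enclosed area = 545.52 mm².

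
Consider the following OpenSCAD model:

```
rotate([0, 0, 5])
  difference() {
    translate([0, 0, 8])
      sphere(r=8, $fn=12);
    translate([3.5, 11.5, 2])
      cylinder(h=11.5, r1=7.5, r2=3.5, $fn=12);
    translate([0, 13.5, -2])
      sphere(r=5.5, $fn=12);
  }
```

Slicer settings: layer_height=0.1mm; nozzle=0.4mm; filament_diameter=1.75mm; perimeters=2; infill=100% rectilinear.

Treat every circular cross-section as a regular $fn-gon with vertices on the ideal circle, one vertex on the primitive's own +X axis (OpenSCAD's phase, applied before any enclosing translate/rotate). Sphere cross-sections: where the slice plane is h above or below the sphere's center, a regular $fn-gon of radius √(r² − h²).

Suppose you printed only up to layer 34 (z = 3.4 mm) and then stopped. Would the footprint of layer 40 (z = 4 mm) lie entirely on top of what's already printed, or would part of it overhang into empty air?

Compare the two slices. At z = 3.4: the sphere: section is a regular 12-gon, circumradius = √(r²−h²) = √(8²−4.6²) = 6.545 (area = (12/2)·6.545²·sin(360°/12) = 128.52 mm²); the cone at (3.5, 11.5): at t=0.122 of its height the radius interpolates to r₁+(r₂−r₁)t = 7.013, giving a regular 12-gon of that circumradius (area = (12/2)·7.013²·sin(360°/12) = 147.55 mm²); the r=5.5 sphere at (0, 13.5) slices to a regular 12-gon of circumradius 1.044 (√(r²−h²) with h=5.4 from center) (area = (12/2)·1.044²·sin(360°/12) = 3.27 mm²); Taking the first minus the rest: starting from the r=8 sphere (128.52 mm²), the cone at (3.5, 11.5) partially overlaps it — only the 4.76 mm² overlap (of its 147.55 mm²) is removed, clipping the outline; the r=5.5 sphere at (0, 13.5) misses the remaining region (no effect) — area = 123.76 mm²; (whole slice rotated 5° about Z — lengths, areas and connectivity unchanged). At z = 4: the r=8 sphere contributes a regular 12-gon of circumradius √(8²−4²) = 6.928 (area = (12/2)·6.928²·sin(360°/12) = 144.00 mm²); the cone at (3.5, 11.5): at t=0.174 of its height the radius interpolates to r₁+(r₂−r₁)t = 6.804, giving a regular 12-gon of that circumradius (area = (12/2)·6.804²·sin(360°/12) = 138.90 mm²); the sphere at (0, 13.5) is not intersected at this z (|z−center|=6.000 > r=5.5); Taking the first minus the rest: starting from the r=8 sphere (144.00 mm²), the cone at (3.5, 11.5) partially overlaps it — only the 5.75 mm² overlap (of its 138.90 mm²) is removed, clipping the outline — area = 138.25 mm²; (whole slice rotated 5° about Z — lengths, areas and connectivity unchanged). Checking containment: at z = 4 the cross-section extends beyond the z = 3.4 cross-section by about 14.49 mm².

part overhangs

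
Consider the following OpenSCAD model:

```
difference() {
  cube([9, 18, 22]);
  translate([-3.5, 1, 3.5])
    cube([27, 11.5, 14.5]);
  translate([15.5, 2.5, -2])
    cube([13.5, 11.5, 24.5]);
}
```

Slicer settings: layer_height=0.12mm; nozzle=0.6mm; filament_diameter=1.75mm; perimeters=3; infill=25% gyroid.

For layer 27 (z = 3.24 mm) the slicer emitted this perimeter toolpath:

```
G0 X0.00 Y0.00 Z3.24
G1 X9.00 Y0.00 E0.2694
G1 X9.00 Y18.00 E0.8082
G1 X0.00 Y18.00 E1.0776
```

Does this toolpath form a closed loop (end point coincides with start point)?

Start point (G0): (0.00, 0.00). End point (last G1): the path does not return to the start — open.

no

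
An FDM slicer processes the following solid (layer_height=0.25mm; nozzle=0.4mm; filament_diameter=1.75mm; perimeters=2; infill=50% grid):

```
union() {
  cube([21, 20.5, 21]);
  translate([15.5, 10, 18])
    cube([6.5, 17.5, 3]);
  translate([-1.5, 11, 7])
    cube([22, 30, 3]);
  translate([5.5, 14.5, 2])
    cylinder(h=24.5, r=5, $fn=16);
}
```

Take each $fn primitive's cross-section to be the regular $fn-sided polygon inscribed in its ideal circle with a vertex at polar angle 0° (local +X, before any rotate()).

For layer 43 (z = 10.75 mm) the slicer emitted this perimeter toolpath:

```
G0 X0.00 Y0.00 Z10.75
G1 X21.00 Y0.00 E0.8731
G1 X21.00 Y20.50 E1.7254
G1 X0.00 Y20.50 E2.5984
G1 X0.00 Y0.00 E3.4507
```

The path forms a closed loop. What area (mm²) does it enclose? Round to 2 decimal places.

430.50 mm²

Apply the shoelace formula to the sequence of (X, Y) vertices; enclosed area = 430.50 mm².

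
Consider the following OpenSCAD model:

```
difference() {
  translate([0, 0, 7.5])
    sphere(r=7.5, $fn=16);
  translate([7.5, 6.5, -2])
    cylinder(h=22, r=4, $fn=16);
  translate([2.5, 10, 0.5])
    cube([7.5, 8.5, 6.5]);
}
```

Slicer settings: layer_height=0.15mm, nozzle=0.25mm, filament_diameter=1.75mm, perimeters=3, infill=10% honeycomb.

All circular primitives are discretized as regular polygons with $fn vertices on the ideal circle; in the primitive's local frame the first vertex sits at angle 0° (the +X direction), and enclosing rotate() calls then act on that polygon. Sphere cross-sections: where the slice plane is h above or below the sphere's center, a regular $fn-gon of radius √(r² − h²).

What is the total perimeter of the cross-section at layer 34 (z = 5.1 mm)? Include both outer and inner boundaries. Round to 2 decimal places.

At z = 5.1 mm: the r=7.5 sphere slices to a regular 16-gon of circumradius 7.106 (√(r²−h²) with h=2.4 from center) (perimeter = 2·16·7.106·sin(180°/16) = 44.36 mm); the r=4 cylinder at (7.5, 6.5) gives a regular 16-gon of circumradius 4 (constant along its height) (perimeter = 2·16·4.000·sin(180°/16) = 24.97 mm); the cube at (2.5, 10) is present — its section is the full 7.5×8.5 rectangle (perimeter 32.00 mm); Taking the first minus the rest: starting from the r=7.5 sphere, the r=4 cylinder at (7.5, 6.5) partially overlaps it — only the 3.09 mm² overlap (of its 48.98 mm²) is removed, clipping the outline; the 7.5×8.5 cube at (2.5, 10) misses the remaining region (no effect) — boundary = 44.60 mm. Overall, the cross-section is a single solid region. Total boundary length (outer) = 44.60 mm.

44.60 mm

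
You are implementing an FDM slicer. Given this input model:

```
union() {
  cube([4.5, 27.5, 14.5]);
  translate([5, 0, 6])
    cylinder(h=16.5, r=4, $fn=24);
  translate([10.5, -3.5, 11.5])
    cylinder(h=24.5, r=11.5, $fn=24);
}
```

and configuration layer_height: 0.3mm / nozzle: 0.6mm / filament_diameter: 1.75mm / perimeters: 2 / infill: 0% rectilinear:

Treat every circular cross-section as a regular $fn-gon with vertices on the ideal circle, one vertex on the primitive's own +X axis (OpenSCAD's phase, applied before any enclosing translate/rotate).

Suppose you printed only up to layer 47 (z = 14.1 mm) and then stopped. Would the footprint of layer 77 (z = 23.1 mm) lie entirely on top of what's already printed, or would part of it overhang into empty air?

entirely on top

Compare the two slices. At z = 14.1: the 4.5×27.5 cube contributes its full rectangle (area 123.75 mm²); the r=4 cylinder at (5, 0) gives a regular 24-gon of circumradius 4 (constant along its height) (area = (24/2)·4.000²·sin(360°/24) = 49.69 mm²); the r=11.5 cylinder at (10.5, -3.5) gives a regular 24-gon of circumradius 11.5 (constant along its height) (area = (24/2)·11.500²·sin(360°/24) = 410.75 mm²); Merging all regions: the regions partially overlap — summed areas 584.19 mm² minus the doubly-counted overlap 68.46 mm² gives 515.73 mm² — area = 515.73 mm². At z = 23.1: the cube is not intersected at this z (z outside [0, 14.5]); the cylinder at (5, 0) is not intersected at this z (z outside [6, 22.5]); the r=11.5 cylinder at (10.5, -3.5) gives a regular 24-gon of circumradius 11.5 (constant along its height) (area = (24/2)·11.500²·sin(360°/24) = 410.75 mm²); Merging all regions: only the r=11.5 cylinder at (10.5, -3.5) is present, so the union is just that shape — area = 410.75 mm². Checking containment: the cross-section at z = 23.1 is a subset of the cross-section at z = 14.1.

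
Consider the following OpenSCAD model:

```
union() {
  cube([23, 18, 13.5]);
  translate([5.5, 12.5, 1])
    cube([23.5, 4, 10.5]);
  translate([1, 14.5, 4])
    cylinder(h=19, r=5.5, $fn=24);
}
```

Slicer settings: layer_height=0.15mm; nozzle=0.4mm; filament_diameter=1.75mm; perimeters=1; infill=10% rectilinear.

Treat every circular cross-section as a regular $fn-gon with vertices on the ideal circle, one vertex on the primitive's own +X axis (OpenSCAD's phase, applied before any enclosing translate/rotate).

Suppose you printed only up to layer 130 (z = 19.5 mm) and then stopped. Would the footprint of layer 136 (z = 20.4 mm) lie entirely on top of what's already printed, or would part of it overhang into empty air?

entirely on top

Compare the two slices. At z = 19.5: the cube does not reach this height (z outside [0, 13.5]); the cube at (5.5, 12.5) does not reach this height (z outside [1, 11.5]); the r=5.5 cylinder at (1, 14.5) gives a regular 24-gon of circumradius 5.5 (constant along its height) (area = (24/2)·5.500²·sin(360°/24) = 93.95 mm²); Combining (union): only the r=5.5 cylinder at (1, 14.5) is present, so the union is just that shape — area = 93.95 mm². At z = 20.4: the cube is not intersected at this z (z outside [0, 13.5]); the cube at (5.5, 12.5) is not intersected at this z (z outside [1, 11.5]); the r=5.5 cylinder at (1, 14.5) gives a regular 24-gon of circumradius 5.5 (constant along its height) (area = (24/2)·5.500²·sin(360°/24) = 93.95 mm²); Combining (union): only the r=5.5 cylinder at (1, 14.5) is present, so the union is just that shape — area = 93.95 mm². Checking containment: the cross-section at z = 20.4 is a subset of the cross-section at z = 19.5.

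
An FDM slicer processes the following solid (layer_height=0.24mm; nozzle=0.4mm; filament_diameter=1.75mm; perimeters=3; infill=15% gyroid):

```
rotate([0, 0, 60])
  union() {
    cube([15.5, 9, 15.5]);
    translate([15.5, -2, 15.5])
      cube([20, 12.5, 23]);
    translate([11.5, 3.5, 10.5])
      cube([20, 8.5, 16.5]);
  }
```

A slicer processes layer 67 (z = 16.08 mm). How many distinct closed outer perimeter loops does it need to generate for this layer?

At z = 16.08 mm: the cube does not reach this height (z outside [0, 15.5]); the cube at (15.5, -2) is present — its section is the full 20×12.5 rectangle; the cube at (11.5, 3.5) (footprint 20×8.5) is included at this height; Merging all regions: the regions partially overlap (shared area 112.00 mm²), so overlapping operands fuse into one piece — 1 connected region; (whole slice rotated 60° about Z — lengths, areas and connectivity unchanged). The result has 1 disconnected region.

1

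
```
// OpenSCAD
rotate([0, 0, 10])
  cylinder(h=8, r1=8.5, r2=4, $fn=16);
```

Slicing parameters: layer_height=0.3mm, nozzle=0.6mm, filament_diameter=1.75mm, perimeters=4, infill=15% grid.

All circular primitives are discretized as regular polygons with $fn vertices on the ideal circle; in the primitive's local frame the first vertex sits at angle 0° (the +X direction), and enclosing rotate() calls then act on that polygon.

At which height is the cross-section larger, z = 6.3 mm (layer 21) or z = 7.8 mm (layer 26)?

Layer 21 (z = 6.3): the cone: at t=0.787 of its height the radius interpolates to r₁+(r₂−r₁)t = 4.956, giving a regular 16-gon of that circumradius (area = (16/2)·4.956²·sin(360°/16) = 75.20 mm²); (whole slice rotated 10° about Z — lengths, areas and connectivity unchanged). So its area = 75.20 mm². Layer 26 (z = 7.8): the cone: at t=0.975 of its height the radius interpolates to r₁+(r₂−r₁)t = 4.112, giving a regular 16-gon of that circumradius (area = (16/2)·4.112²·sin(360°/16) = 51.78 mm²); (rotated 10° about Z; rotation is an isometry so areas/perimeters/island counts are preserved). So its area = 51.78 mm². Layer 21 is larger (75.20 vs 51.78 mm²).

layer 21 (z = 6.3 mm)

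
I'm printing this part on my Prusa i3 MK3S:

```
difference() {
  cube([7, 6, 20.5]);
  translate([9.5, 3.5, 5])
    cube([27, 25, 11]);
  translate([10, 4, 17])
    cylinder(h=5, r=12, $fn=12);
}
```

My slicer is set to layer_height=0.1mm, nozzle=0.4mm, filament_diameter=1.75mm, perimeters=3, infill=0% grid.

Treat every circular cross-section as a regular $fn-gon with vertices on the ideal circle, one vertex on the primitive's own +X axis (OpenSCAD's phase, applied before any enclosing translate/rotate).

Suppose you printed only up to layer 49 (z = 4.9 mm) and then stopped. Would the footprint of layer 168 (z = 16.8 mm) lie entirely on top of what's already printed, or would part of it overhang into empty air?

Compare the two slices. At z = 4.9: the 7×6 cube contributes its full rectangle (area 42.00 mm²); the cube at (9.5, 3.5) does not reach this height (z outside [5, 16]); the cylinder at (10, 4) is absent (z outside [17, 22]); Subtracting the remaining from the first: none of the subtracted shapes is present at this height, so the 7×6 cube is unchanged — area = 42.00 mm². At z = 16.8: the cube (footprint 7×6) is included at this height (area 42.00 mm²); the cube at (9.5, 3.5) is absent (z outside [5, 16]); the cylinder at (10, 4) does not reach this height (z outside [17, 22]); After the difference (first − rest): none of the subtracted shapes is present at this height, so the 7×6 cube is unchanged — area = 42.00 mm². Checking containment: the cross-section at z = 16.8 is a subset of the cross-section at z = 4.9.

entirely on top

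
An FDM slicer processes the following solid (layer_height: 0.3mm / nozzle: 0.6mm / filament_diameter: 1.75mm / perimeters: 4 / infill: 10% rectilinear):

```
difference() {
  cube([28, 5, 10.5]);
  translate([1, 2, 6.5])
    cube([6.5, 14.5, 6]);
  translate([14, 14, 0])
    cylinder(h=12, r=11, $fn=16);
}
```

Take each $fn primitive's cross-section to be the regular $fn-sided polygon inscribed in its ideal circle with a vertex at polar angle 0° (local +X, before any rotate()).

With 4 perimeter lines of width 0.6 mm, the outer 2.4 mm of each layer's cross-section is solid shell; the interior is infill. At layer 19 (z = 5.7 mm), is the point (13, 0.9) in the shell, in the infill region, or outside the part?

shell

At z = 5.7 mm: the cube (footprint 28×5) is included at this height; the cube at (1, 2) is absent (z outside [6.5, 12.5]); the r=11 cylinder at (14, 14) contributes a regular 16-gon of circumradius 11; Taking the first minus the rest: starting from the 28×5 cube, the r=11 cylinder at (14, 14) partially overlaps it — only the 15.34 mm² overlap (of its 370.44 mm²) is removed, clipping the outline — 1 connected region. Overall, the cross-section is a single solid region. The nearest boundary edge runs (28.00, 0.00)→(0.00, 0.00); distance from the point to it = 0.90 mm. The point is inside the cross-section, 0.90 mm from the nearest boundary — within the 2.4 mm shell band (4 × 0.6).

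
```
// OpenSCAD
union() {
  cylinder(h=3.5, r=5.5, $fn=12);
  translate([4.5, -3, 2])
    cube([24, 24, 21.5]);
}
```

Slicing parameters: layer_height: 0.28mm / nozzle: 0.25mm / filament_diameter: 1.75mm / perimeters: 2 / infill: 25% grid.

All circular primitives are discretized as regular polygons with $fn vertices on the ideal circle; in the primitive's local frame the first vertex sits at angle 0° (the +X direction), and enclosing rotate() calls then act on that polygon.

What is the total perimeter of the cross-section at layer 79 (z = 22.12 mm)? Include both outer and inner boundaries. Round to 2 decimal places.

At z = 22.12 mm: the cylinder is absent (z outside [0, 3.5]); the cube at (4.5, -3) (footprint 24×24) is included at this height (perimeter 96.00 mm); Combining (union): only the 24×24 cube at (4.5, -3) is present, so the union is just that shape — boundary = 96.00 mm. Overall, the cross-section is a single solid region. Total boundary length (outer) = 96.00 mm.

96.00 mm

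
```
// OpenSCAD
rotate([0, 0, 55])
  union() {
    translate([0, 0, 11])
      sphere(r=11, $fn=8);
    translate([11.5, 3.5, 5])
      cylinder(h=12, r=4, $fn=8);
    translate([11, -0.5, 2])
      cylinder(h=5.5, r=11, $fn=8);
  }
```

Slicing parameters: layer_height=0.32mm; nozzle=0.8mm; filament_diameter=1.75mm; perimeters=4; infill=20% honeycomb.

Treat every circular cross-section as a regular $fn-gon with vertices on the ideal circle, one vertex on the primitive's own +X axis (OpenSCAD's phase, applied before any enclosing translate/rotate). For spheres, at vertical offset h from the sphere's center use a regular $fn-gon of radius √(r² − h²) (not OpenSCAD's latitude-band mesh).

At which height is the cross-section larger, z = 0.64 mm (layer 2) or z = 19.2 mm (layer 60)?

Layer 2 (z = 0.64): the r=11 sphere contributes a regular 8-gon of circumradius √(11²−10.36²) = 3.697 (area = (8/2)·3.697²·sin(360°/8) = 38.67 mm²); the cylinder at (11.5, 3.5) is not intersected at this z (z outside [5, 17]); the cylinder at (11, -0.5) is not intersected at this z (z outside [2, 7.5]); Taking the union: only the r=11 sphere is present, so the union is just that shape — area = 38.67 mm²; (whole slice rotated 55° about Z — lengths, areas and connectivity unchanged). So its area = 38.67 mm². Layer 60 (z = 19.2): the r=11 sphere slices to a regular 8-gon of circumradius 7.332 (√(r²−h²) with h=8.2 from center) (area = (8/2)·7.332²·sin(360°/8) = 152.06 mm²); the cylinder at (11.5, 3.5) does not reach this height (z outside [5, 17]); the cylinder at (11, -0.5) does not reach this height (z outside [2, 7.5]); Combining (union): only the r=11 sphere is present, so the union is just that shape — area = 152.06 mm²; (whole slice rotated 55° about Z — lengths, areas and connectivity unchanged). So its area = 152.06 mm². Layer 60 is larger (152.06 vs 38.67 mm²).

layer 60 (z = 19.2 mm)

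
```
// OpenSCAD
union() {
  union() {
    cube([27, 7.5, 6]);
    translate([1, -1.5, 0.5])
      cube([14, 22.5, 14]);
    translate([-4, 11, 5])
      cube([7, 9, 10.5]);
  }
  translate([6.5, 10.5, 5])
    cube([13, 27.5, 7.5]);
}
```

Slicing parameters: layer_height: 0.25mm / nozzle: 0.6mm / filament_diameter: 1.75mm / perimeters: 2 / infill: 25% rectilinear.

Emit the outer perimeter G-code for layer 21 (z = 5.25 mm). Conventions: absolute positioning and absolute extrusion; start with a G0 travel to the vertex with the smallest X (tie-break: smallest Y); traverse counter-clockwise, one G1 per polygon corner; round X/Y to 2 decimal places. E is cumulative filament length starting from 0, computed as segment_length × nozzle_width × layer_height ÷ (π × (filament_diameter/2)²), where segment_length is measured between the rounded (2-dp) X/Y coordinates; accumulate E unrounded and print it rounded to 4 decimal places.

G0 X-4.00 Y11.00 Z5.25
G1 X1.00 Y11.00 E0.3118
G1 X1.00 Y7.50 E0.5301
G1 X0.00 Y7.50 E0.5924
G1 X0.00 Y0.00 E1.0602
G1 X1.00 Y0.00 E1.1225
G1 X1.00 Y-1.50 E1.2161
G1 X15.00 Y-1.50 E2.0892
G1 X15.00 Y0.00 E2.1827
G1 X27.00 Y0.00 E2.9310
G1 X27.00 Y7.50 E3.3988
G1 X15.00 Y7.50 E4.1471
G1 X15.00 Y10.50 E4.3342
G1 X19.50 Y10.50 E4.6148
G1 X19.50 Y38.00 E6.3298
G1 X6.50 Y38.00 E7.1405
G1 X6.50 Y21.00 E8.2007
G1 X1.00 Y21.00 E8.5437
G1 X1.00 Y20.00 E8.6061
G1 X-4.00 Y20.00 E8.9179
G1 X-4.00 Y11.00 E9.4791

At z = 5.25 mm: the cube is present — its section is the full 27×7.5 rectangle; the cube at (1, -1.5) (footprint 14×22.5) is included at this height; the cube at (-4, 11) is present — its section is the full 7×9 rectangle; Combining (union): the regions partially overlap (shared area 123.00 mm²), so overlapping operands fuse into one piece — 1 connected region; the cube at (6.5, 10.5) is present — its section is the full 13×27.5 rectangle; Taking the union: the regions partially overlap (shared area 89.25 mm²), so overlapping operands fuse into one piece — 1 connected region. The outline is a single polygon with 20 vertices. Extrusion per mm of travel: 0.6 × 0.25 / (π × 0.875²) = 0.062363. Accumulating E over each segment gives final E = 9.4791.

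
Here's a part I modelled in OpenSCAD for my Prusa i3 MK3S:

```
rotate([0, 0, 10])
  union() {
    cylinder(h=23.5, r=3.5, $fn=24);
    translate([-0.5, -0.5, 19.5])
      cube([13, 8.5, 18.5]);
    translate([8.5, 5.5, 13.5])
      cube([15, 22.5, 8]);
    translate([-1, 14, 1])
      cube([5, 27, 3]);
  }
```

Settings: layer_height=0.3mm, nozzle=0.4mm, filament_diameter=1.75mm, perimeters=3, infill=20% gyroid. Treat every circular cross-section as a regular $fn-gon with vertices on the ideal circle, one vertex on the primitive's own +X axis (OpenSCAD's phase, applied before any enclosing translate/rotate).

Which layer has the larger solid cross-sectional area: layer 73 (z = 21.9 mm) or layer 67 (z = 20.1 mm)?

layer 67 (z = 20.1 mm)

Layer 73 (z = 21.9): the r=3.5 cylinder gives a regular 24-gon of circumradius 3.5 (constant along its height) (area = (24/2)·3.500²·sin(360°/24) = 38.05 mm²); the cube at (-0.5, -0.5) (footprint 13×8.5) is included at this height (area 110.50 mm²); the cube at (8.5, 5.5) is absent (z outside [13.5, 21.5]); the cube at (-1, 14) does not reach this height (z outside [1, 4]); Merging all regions: the regions partially overlap — summed areas 148.55 mm² minus the doubly-counted overlap 13.23 mm² gives 135.32 mm² — area = 135.32 mm²; (whole slice rotated 10° about Z — lengths, areas and connectivity unchanged). So its area = 135.32 mm². Layer 67 (z = 20.1): the cylinder: section is a regular 24-gon, circumradius r=3.5 (area = (24/2)·3.500²·sin(360°/24) = 38.05 mm²); the cube at (-0.5, -0.5) (footprint 13×8.5) is included at this height (area 110.50 mm²); the cube at (8.5, 5.5) (footprint 15×22.5) is included at this height (area 337.50 mm²); the cube at (-1, 14) is not intersected at this z (z outside [1, 4]); Taking the union: the regions partially overlap — summed areas 486.05 mm² minus the doubly-counted overlap 23.23 mm² gives 462.82 mm² — area = 462.82 mm²; (whole slice rotated 10° about Z — lengths, areas and connectivity unchanged). So its area = 462.82 mm². Layer 67 is larger (462.82 vs 135.32 mm²).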